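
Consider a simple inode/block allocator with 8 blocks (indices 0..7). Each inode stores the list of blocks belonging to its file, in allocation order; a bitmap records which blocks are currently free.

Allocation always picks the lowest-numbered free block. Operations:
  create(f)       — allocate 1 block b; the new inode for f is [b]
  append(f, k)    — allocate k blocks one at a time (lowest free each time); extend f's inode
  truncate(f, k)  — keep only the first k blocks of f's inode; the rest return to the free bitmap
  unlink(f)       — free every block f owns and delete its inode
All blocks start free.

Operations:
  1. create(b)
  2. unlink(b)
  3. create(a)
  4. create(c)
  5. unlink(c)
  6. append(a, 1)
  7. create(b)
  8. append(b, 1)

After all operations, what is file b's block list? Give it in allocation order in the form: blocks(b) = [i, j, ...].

blocks(b) = [2, 3]

after create(b) → b:[0]  free=[F.......]
after unlink(b) →   free=[........]
after create(a) → a:[0]  free=[F.......]
after create(c) → a:[0], c:[1]  free=[FF......]
after unlink(c) → a:[0]  free=[F.......]
after append(a, 1) → a:[0, 1]  free=[FF......]
after create(b) → a:[0, 1], b:[2]  free=[FFF.....]
after append(b, 1) → a:[0, 1], b:[2, 3]  free=[FFFF....]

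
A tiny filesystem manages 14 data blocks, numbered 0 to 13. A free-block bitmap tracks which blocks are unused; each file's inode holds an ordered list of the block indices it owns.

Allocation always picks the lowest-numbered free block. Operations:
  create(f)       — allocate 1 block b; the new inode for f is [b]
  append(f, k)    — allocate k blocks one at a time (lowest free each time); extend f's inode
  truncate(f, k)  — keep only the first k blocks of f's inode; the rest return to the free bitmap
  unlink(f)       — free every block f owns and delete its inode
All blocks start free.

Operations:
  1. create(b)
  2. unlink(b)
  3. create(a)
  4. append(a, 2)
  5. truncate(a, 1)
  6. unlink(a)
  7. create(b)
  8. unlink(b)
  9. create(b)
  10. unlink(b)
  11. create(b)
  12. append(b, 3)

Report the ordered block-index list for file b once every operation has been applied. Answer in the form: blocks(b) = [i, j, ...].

  1. create(b)  ⇒  F.............  {b→[0]}
  2. unlink(b)  ⇒  ..............  {}
  3. create(a)  ⇒  F.............  {a→[0]}
  4. append(a, 2)  ⇒  FFF...........  {a→[0, 1, 2]}
  5. truncate(a, 1)  ⇒  F.............  {a→[0]}
  6. unlink(a)  ⇒  ..............  {}
  7. create(b)  ⇒  F.............  {b→[0]}
  8. unlink(b)  ⇒  ..............  {}
  9. create(b)  ⇒  F.............  {b→[0]}
  10. unlink(b)  ⇒  ..............  {}
  11. create(b)  ⇒  F.............  {b→[0]}
  12. append(b, 3)  ⇒  FFFF..........  {b→[0, 1, 2, 3]}

blocks(b) = [0, 1, 2, 3]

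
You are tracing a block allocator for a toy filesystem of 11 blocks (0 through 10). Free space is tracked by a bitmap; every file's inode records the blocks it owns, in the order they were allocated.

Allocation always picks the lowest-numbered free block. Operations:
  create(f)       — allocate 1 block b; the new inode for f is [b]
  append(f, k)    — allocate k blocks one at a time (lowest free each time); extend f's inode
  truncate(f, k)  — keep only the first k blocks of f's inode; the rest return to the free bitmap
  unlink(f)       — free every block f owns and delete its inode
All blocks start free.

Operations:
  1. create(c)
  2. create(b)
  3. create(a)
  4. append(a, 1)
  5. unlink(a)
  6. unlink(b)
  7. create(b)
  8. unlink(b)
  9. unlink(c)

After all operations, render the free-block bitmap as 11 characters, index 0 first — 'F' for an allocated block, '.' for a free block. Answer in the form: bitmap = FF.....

create(c): bitmap=F.......... | c=[0]
create(b): bitmap=FF......... | b=[1] c=[0]
create(a): bitmap=FFF........ | a=[2] b=[1] c=[0]
append(a, 1): bitmap=FFFF....... | a=[2, 3] b=[1] c=[0]
unlink(a): bitmap=FF......... | b=[1] c=[0]
unlink(b): bitmap=F.......... | c=[0]
create(b): bitmap=FF......... | b=[1] c=[0]
unlink(b): bitmap=F.......... | c=[0]
unlink(c): bitmap=........... | 

bitmap = ...........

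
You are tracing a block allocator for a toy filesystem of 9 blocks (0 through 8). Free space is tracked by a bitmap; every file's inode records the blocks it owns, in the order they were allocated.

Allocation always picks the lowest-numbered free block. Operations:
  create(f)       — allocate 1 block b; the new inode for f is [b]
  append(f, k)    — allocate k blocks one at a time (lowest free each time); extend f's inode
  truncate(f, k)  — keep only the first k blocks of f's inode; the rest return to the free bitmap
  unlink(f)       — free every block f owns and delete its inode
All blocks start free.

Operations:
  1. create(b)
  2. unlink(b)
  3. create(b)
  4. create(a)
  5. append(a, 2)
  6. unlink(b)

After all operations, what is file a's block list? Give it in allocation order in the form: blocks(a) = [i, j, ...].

after create(b) → b:[0]  free=[F........]
after unlink(b) →   free=[.........]
after create(b) → b:[0]  free=[F........]
after create(a) → a:[1], b:[0]  free=[FF.......]
after append(a, 2) → a:[1, 2, 3], b:[0]  free=[FFFF.....]
after unlink(b) → a:[1, 2, 3]  free=[.FFF.....]

blocks(a) = [1, 2, 3]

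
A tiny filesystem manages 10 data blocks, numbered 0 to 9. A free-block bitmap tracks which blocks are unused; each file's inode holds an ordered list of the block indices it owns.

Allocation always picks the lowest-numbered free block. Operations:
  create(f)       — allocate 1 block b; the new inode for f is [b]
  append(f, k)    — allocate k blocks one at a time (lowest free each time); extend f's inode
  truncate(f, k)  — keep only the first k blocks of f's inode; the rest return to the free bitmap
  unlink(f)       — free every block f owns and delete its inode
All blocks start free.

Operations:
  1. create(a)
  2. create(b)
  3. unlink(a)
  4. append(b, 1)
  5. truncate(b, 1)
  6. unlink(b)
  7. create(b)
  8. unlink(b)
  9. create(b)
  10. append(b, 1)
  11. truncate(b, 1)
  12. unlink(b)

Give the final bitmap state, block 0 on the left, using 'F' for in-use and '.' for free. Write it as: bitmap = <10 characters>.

create(a): bitmap=F......... | a=[0]
create(b): bitmap=FF........ | a=[0] b=[1]
unlink(a): bitmap=.F........ | b=[1]
append(b, 1): bitmap=FF........ | b=[1, 0]
truncate(b, 1): bitmap=.F........ | b=[1]
unlink(b): bitmap=.......... | 
create(b): bitmap=F......... | b=[0]
unlink(b): bitmap=.......... | 
create(b): bitmap=F......... | b=[0]
append(b, 1): bitmap=FF........ | b=[0, 1]
truncate(b, 1): bitmap=F......... | b=[0]
unlink(b): bitmap=.......... | 

bitmap = ..........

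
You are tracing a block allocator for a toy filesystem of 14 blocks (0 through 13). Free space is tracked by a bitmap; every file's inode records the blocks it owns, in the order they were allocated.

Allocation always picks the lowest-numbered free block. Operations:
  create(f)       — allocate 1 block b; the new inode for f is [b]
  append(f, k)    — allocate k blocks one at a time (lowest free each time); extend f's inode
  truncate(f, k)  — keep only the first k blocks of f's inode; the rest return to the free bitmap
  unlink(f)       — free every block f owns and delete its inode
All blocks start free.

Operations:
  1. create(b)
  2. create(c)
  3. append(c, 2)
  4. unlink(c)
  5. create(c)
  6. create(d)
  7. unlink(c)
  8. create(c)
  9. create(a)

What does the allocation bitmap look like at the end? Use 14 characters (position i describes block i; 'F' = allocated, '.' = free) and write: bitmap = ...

[1] create(b) — b=0 (map F.............)
[2] create(c) — b=0 c=1 (map FF............)
[3] append(c, 2) — b=0 c=1,2,3 (map FFFF..........)
[4] unlink(c) — b=0 (map F.............)
[5] create(c) — b=0 c=1 (map FF............)
[6] create(d) — b=0 c=1 d=2 (map FFF...........)
[7] unlink(c) — b=0 d=2 (map F.F...........)
[8] create(c) — b=0 c=1 d=2 (map FFF...........)
[9] create(a) — a=3 b=0 c=1 d=2 (map FFFF..........)

bitmap = FFFF..........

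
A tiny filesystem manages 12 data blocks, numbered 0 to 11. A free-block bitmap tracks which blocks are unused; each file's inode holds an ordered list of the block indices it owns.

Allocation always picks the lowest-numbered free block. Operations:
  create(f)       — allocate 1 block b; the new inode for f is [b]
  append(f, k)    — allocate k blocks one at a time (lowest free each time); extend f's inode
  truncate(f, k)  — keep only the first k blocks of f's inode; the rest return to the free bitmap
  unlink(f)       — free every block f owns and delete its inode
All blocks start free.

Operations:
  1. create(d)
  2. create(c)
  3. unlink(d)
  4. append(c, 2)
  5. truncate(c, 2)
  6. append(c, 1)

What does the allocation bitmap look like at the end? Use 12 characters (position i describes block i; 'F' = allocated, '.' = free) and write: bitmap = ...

bitmap = FFF.........

create(d): bitmap=F........... | d=[0]
create(c): bitmap=FF.......... | c=[1] d=[0]
unlink(d): bitmap=.F.......... | c=[1]
append(c, 2): bitmap=FFF......... | c=[1, 0, 2]
truncate(c, 2): bitmap=FF.......... | c=[1, 0]
append(c, 1): bitmap=FFF......... | c=[1, 0, 2]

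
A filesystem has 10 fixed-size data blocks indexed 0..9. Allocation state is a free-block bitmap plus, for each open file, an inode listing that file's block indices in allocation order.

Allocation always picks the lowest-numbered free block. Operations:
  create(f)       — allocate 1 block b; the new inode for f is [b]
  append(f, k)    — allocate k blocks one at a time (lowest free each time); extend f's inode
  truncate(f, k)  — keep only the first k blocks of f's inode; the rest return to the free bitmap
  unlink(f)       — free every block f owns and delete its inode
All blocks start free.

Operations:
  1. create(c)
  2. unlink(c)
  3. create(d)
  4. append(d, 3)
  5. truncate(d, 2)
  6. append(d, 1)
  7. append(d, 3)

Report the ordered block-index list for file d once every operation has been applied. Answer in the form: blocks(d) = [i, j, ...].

[1] create(c) — c=0 (map F.........)
[2] unlink(c) —  (map ..........)
[3] create(d) — d=0 (map F.........)
[4] append(d, 3) — d=0,1,2,3 (map FFFF......)
[5] truncate(d, 2) — d=0,1 (map FF........)
[6] append(d, 1) — d=0,1,2 (map FFF.......)
[7] append(d, 3) — d=0,1,2,3,4,5 (map FFFFFF....)

blocks(d) = [0, 1, 2, 3, 4, 5]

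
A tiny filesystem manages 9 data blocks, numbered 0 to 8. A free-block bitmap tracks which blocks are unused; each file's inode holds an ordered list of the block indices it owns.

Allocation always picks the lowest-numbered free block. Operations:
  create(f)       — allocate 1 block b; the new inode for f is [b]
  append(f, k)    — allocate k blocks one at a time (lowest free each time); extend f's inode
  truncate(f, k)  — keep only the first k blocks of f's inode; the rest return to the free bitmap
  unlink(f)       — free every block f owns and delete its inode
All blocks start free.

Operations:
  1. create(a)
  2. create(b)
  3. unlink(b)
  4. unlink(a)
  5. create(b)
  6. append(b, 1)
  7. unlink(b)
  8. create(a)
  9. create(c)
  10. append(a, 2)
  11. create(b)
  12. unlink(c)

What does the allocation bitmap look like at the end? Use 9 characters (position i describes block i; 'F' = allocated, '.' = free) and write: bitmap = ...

bitmap = F.FFF....

create(a): bitmap=F........ | a=[0]
create(b): bitmap=FF....... | a=[0] b=[1]
unlink(b): bitmap=F........ | a=[0]
unlink(a): bitmap=......... | 
create(b): bitmap=F........ | b=[0]
append(b, 1): bitmap=FF....... | b=[0, 1]
unlink(b): bitmap=......... | 
create(a): bitmap=F........ | a=[0]
create(c): bitmap=FF....... | a=[0] c=[1]
append(a, 2): bitmap=FFFF..... | a=[0, 2, 3] c=[1]
create(b): bitmap=FFFFF.... | a=[0, 2, 3] b=[4] c=[1]
unlink(c): bitmap=F.FFF.... | a=[0, 2, 3] b=[4]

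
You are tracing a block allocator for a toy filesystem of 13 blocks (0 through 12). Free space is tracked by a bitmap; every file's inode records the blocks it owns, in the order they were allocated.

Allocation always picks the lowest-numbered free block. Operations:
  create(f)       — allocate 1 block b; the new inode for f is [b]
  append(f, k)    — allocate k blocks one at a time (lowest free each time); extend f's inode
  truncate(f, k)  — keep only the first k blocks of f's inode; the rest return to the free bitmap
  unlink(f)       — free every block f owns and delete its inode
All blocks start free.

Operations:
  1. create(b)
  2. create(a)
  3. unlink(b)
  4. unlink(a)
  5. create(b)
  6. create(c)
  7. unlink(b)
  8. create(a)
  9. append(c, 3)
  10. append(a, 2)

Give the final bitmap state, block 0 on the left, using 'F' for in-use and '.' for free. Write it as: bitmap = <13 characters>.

  1. create(b)  ⇒  F............  {b→[0]}
  2. create(a)  ⇒  FF...........  {a→[1]; b→[0]}
  3. unlink(b)  ⇒  .F...........  {a→[1]}
  4. unlink(a)  ⇒  .............  {}
  5. create(b)  ⇒  F............  {b→[0]}
  6. create(c)  ⇒  FF...........  {b→[0]; c→[1]}
  7. unlink(b)  ⇒  .F...........  {c→[1]}
  8. create(a)  ⇒  FF...........  {a→[0]; c→[1]}
  9. append(c, 3)  ⇒  FFFFF........  {a→[0]; c→[1, 2, 3, 4]}
  10. append(a, 2)  ⇒  FFFFFFF......  {a→[0, 5, 6]; c→[1, 2, 3, 4]}

bitmap = FFFFFFF......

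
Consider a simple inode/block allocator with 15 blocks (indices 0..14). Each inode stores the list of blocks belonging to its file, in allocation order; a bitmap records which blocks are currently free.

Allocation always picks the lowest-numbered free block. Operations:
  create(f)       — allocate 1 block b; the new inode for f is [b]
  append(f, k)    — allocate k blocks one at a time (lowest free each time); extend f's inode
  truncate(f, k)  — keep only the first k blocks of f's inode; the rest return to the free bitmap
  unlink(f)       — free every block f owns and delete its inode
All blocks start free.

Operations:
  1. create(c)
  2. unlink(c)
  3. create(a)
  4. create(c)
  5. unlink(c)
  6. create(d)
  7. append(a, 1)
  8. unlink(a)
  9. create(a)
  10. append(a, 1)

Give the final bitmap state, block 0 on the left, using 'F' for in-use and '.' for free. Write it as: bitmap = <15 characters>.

bitmap = FFF............

  1. create(c)  ⇒  F..............  {c→[0]}
  2. unlink(c)  ⇒  ...............  {}
  3. create(a)  ⇒  F..............  {a→[0]}
  4. create(c)  ⇒  FF.............  {a→[0]; c→[1]}
  5. unlink(c)  ⇒  F..............  {a→[0]}
  6. create(d)  ⇒  FF.............  {a→[0]; d→[1]}
  7. append(a, 1)  ⇒  FFF............  {a→[0, 2]; d→[1]}
  8. unlink(a)  ⇒  .F.............  {d→[1]}
  9. create(a)  ⇒  FF.............  {a→[0]; d→[1]}
  10. append(a, 1)  ⇒  FFF............  {a→[0, 2]; d→[1]}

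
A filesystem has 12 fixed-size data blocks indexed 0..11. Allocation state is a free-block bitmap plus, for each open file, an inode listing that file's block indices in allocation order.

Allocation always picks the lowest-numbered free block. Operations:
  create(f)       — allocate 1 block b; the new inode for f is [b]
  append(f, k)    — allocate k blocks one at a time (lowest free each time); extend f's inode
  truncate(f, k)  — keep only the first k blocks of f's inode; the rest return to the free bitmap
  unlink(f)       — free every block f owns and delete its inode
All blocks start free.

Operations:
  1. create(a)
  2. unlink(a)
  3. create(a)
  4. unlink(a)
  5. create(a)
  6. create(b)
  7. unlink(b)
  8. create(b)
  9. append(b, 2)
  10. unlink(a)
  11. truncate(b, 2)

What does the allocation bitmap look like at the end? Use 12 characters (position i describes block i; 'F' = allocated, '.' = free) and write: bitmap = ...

[1] create(a) — a=0 (map F...........)
[2] unlink(a) —  (map ............)
[3] create(a) — a=0 (map F...........)
[4] unlink(a) —  (map ............)
[5] create(a) — a=0 (map F...........)
[6] create(b) — a=0 b=1 (map FF..........)
[7] unlink(b) — a=0 (map F...........)
[8] create(b) — a=0 b=1 (map FF..........)
[9] append(b, 2) — a=0 b=1,2,3 (map FFFF........)
[10] unlink(a) — b=1,2,3 (map .FFF........)
[11] truncate(b, 2) — b=1,2 (map .FF.........)

bitmap = .FF.........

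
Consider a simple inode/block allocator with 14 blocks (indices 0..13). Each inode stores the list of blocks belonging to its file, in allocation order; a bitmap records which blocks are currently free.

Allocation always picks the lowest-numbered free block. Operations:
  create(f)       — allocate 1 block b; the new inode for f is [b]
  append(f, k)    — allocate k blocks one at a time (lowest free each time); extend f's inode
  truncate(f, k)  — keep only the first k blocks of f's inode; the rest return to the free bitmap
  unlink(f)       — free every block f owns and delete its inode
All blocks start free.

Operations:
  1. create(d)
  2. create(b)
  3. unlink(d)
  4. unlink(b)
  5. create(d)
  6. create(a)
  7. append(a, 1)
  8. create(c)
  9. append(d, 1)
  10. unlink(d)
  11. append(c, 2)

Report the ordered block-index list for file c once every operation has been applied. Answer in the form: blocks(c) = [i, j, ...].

blocks(c) = [3, 0, 4]

after create(d) → d:[0]  free=[F.............]
after create(b) → b:[1], d:[0]  free=[FF............]
after unlink(d) → b:[1]  free=[.F............]
after unlink(b) →   free=[..............]
after create(d) → d:[0]  free=[F.............]
after create(a) → a:[1], d:[0]  free=[FF............]
after append(a, 1) → a:[1, 2], d:[0]  free=[FFF...........]
after create(c) → a:[1, 2], c:[3], d:[0]  free=[FFFF..........]
after append(d, 1) → a:[1, 2], c:[3], d:[0, 4]  free=[FFFFF.........]
after unlink(d) → a:[1, 2], c:[3]  free=[.FFF..........]
after append(c, 2) → a:[1, 2], c:[3, 0, 4]  free=[FFFFF.........]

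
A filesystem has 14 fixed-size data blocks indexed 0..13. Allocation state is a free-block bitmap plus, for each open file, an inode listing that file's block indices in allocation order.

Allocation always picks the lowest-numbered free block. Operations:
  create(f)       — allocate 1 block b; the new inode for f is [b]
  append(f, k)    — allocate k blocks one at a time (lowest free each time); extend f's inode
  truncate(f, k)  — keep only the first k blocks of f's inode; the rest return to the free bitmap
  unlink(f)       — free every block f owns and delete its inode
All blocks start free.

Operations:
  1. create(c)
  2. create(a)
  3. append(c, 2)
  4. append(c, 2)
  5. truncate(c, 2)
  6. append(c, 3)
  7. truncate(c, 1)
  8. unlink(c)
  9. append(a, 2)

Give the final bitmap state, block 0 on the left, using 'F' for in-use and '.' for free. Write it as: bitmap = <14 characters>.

bitmap = FFF...........

[1] create(c) — c=0 (map F.............)
[2] create(a) — a=1 c=0 (map FF............)
[3] append(c, 2) — a=1 c=0,2,3 (map FFFF..........)
[4] append(c, 2) — a=1 c=0,2,3,4,5 (map FFFFFF........)
[5] truncate(c, 2) — a=1 c=0,2 (map FFF...........)
[6] append(c, 3) — a=1 c=0,2,3,4,5 (map FFFFFF........)
[7] truncate(c, 1) — a=1 c=0 (map FF............)
[8] unlink(c) — a=1 (map .F............)
[9] append(a, 2) — a=1,0,2 (map FFF...........)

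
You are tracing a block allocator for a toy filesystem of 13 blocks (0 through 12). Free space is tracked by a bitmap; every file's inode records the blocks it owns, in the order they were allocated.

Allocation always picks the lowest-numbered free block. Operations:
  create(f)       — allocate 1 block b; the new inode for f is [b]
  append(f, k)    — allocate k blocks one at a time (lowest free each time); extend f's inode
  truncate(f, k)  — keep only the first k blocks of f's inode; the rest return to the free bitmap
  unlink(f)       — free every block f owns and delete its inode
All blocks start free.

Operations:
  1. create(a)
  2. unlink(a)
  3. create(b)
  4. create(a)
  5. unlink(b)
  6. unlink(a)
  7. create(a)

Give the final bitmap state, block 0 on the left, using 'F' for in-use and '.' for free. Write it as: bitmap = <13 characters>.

  1. create(a)  ⇒  F............  {a→[0]}
  2. unlink(a)  ⇒  .............  {}
  3. create(b)  ⇒  F............  {b→[0]}
  4. create(a)  ⇒  FF...........  {a→[1]; b→[0]}
  5. unlink(b)  ⇒  .F...........  {a→[1]}
  6. unlink(a)  ⇒  .............  {}
  7. create(a)  ⇒  F............  {a→[0]}

bitmap = F............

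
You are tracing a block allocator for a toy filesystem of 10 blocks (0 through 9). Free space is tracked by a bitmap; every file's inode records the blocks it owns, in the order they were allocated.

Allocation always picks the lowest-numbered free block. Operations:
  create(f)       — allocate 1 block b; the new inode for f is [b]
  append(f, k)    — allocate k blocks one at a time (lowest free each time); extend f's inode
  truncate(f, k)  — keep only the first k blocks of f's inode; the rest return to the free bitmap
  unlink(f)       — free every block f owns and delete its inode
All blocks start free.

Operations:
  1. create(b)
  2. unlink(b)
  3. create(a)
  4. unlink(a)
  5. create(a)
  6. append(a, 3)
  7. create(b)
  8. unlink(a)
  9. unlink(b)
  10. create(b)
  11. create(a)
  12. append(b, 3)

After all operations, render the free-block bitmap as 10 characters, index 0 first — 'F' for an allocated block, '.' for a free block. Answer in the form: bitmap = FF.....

create(b): bitmap=F......... | b=[0]
unlink(b): bitmap=.......... | 
create(a): bitmap=F......... | a=[0]
unlink(a): bitmap=.......... | 
create(a): bitmap=F......... | a=[0]
append(a, 3): bitmap=FFFF...... | a=[0, 1, 2, 3]
create(b): bitmap=FFFFF..... | a=[0, 1, 2, 3] b=[4]
unlink(a): bitmap=....F..... | b=[4]
unlink(b): bitmap=.......... | 
create(b): bitmap=F......... | b=[0]
create(a): bitmap=FF........ | a=[1] b=[0]
append(b, 3): bitmap=FFFFF..... | a=[1] b=[0, 2, 3, 4]

bitmap = FFFFF.....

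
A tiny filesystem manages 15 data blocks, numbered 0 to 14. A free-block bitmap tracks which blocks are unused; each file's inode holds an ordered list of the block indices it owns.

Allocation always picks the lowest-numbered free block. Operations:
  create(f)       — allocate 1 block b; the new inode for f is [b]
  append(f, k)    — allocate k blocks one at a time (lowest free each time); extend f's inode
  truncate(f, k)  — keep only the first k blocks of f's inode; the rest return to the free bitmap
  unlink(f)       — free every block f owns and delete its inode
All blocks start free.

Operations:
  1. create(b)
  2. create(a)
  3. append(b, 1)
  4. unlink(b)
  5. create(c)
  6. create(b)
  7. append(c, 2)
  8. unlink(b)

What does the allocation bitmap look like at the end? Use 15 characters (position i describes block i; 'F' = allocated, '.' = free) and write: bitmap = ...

bitmap = FF.FF..........

[1] create(b) — b=0 (map F..............)
[2] create(a) — a=1 b=0 (map FF.............)
[3] append(b, 1) — a=1 b=0,2 (map FFF............)
[4] unlink(b) — a=1 (map .F.............)
[5] create(c) — a=1 c=0 (map FF.............)
[6] create(b) — a=1 b=2 c=0 (map FFF............)
[7] append(c, 2) — a=1 b=2 c=0,3,4 (map FFFFF..........)
[8] unlink(b) — a=1 c=0,3,4 (map FF.FF..........)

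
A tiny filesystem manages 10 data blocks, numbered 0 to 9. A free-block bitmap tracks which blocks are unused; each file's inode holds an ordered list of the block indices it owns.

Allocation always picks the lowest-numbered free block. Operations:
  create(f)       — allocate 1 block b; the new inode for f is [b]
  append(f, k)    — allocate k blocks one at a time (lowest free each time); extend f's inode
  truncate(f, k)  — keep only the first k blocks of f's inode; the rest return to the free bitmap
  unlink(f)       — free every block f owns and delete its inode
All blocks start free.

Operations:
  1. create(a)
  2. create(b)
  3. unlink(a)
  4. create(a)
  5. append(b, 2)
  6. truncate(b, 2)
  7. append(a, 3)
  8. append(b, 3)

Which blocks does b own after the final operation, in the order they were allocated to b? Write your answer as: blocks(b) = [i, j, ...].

blocks(b) = [1, 2, 6, 7, 8]

[1] create(a) — a=0 (map F.........)
[2] create(b) — a=0 b=1 (map FF........)
[3] unlink(a) — b=1 (map .F........)
[4] create(a) — a=0 b=1 (map FF........)
[5] append(b, 2) — a=0 b=1,2,3 (map FFFF......)
[6] truncate(b, 2) — a=0 b=1,2 (map FFF.......)
[7] append(a, 3) — a=0,3,4,5 b=1,2 (map FFFFFF....)
[8] append(b, 3) — a=0,3,4,5 b=1,2,6,7,8 (map FFFFFFFFF.)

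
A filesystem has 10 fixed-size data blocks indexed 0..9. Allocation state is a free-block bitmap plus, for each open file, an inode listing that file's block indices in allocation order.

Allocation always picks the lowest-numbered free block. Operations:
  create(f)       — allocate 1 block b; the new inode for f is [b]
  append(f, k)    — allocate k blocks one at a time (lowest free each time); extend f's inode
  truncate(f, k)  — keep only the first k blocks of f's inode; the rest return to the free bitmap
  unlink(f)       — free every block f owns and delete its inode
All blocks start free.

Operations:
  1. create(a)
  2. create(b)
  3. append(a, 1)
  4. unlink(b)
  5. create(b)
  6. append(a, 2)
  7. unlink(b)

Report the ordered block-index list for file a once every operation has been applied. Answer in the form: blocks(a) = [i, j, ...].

blocks(a) = [0, 2, 3, 4]

  1. create(a)  ⇒  F.........  {a→[0]}
  2. create(b)  ⇒  FF........  {a→[0]; b→[1]}
  3. append(a, 1)  ⇒  FFF.......  {a→[0, 2]; b→[1]}
  4. unlink(b)  ⇒  F.F.......  {a→[0, 2]}
  5. create(b)  ⇒  FFF.......  {a→[0, 2]; b→[1]}
  6. append(a, 2)  ⇒  FFFFF.....  {a→[0, 2, 3, 4]; b→[1]}
  7. unlink(b)  ⇒  F.FFF.....  {a→[0, 2, 3, 4]}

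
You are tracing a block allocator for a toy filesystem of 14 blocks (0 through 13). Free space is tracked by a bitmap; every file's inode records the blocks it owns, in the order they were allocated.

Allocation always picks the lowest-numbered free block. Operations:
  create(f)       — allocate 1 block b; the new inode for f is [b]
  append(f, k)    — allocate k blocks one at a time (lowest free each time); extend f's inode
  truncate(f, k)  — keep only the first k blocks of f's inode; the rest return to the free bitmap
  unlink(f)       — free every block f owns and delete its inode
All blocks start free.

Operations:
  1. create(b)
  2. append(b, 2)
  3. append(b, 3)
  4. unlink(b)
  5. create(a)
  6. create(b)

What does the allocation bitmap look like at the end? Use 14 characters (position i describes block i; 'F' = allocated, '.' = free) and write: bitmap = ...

after create(b) → b:[0]  free=[F.............]
after append(b, 2) → b:[0, 1, 2]  free=[FFF...........]
after append(b, 3) → b:[0, 1, 2, 3, 4, 5]  free=[FFFFFF........]
after unlink(b) →   free=[..............]
after create(a) → a:[0]  free=[F.............]
after create(b) → a:[0], b:[1]  free=[FF............]

bitmap = FF............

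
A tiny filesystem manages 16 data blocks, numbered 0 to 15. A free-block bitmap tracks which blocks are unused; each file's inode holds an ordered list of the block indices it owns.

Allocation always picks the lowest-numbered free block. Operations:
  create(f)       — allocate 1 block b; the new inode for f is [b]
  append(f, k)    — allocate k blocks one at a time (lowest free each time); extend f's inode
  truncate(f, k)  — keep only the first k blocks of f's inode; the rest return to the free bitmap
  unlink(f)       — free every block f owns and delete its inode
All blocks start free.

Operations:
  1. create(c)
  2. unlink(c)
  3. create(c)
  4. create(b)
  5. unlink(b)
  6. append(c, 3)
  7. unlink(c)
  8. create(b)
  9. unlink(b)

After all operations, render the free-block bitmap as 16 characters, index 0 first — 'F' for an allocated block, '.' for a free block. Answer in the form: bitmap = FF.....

bitmap = ................

create(c): bitmap=F............... | c=[0]
unlink(c): bitmap=................ | 
create(c): bitmap=F............... | c=[0]
create(b): bitmap=FF.............. | b=[1] c=[0]
unlink(b): bitmap=F............... | c=[0]
append(c, 3): bitmap=FFFF............ | c=[0, 1, 2, 3]
unlink(c): bitmap=................ | 
create(b): bitmap=F............... | b=[0]
unlink(b): bitmap=................ | 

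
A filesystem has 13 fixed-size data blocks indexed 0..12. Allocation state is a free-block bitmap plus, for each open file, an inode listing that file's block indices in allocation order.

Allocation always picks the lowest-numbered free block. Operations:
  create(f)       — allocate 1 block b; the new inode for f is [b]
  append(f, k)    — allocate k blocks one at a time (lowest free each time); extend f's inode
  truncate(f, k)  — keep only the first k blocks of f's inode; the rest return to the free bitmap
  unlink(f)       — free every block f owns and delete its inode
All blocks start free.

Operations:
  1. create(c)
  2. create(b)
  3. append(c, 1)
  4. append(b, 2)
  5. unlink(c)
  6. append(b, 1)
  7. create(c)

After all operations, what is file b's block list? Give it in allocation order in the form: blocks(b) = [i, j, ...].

  1. create(c)  ⇒  F............  {c→[0]}
  2. create(b)  ⇒  FF...........  {b→[1]; c→[0]}
  3. append(c, 1)  ⇒  FFF..........  {b→[1]; c→[0, 2]}
  4. append(b, 2)  ⇒  FFFFF........  {b→[1, 3, 4]; c→[0, 2]}
  5. unlink(c)  ⇒  .F.FF........  {b→[1, 3, 4]}
  6. append(b, 1)  ⇒  FF.FF........  {b→[1, 3, 4, 0]}
  7. create(c)  ⇒  FFFFF........  {b→[1, 3, 4, 0]; c→[2]}

blocks(b) = [1, 3, 4, 0]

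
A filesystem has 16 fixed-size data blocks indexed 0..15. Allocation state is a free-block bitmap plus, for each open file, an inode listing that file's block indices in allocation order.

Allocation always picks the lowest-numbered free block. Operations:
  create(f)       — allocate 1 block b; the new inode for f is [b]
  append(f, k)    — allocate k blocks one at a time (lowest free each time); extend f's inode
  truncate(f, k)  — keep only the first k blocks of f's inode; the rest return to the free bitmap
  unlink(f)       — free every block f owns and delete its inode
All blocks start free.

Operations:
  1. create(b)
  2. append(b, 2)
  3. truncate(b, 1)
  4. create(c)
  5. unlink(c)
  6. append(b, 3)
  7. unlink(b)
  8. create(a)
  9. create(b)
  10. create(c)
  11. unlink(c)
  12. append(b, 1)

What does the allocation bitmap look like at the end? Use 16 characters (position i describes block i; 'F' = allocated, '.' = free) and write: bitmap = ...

after create(b) → b:[0]  free=[F...............]
after append(b, 2) → b:[0, 1, 2]  free=[FFF.............]
after truncate(b, 1) → b:[0]  free=[F...............]
after create(c) → b:[0], c:[1]  free=[FF..............]
after unlink(c) → b:[0]  free=[F...............]
after append(b, 3) → b:[0, 1, 2, 3]  free=[FFFF............]
after unlink(b) →   free=[................]
after create(a) → a:[0]  free=[F...............]
after create(b) → a:[0], b:[1]  free=[FF..............]
after create(c) → a:[0], b:[1], c:[2]  free=[FFF.............]
after unlink(c) → a:[0], b:[1]  free=[FF..............]
after append(b, 1) → a:[0], b:[1, 2]  free=[FFF.............]

bitmap = FFF.............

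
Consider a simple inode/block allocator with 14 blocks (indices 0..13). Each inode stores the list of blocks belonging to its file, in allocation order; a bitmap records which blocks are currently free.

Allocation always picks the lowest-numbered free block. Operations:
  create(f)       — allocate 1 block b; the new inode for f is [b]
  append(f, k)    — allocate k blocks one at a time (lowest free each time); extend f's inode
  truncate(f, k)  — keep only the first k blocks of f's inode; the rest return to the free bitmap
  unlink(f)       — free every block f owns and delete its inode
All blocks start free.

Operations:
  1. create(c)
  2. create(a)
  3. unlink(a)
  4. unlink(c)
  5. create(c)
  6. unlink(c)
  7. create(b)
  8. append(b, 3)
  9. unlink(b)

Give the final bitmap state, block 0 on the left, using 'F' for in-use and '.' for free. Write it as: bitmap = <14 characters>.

[1] create(c) — c=0 (map F.............)
[2] create(a) — a=1 c=0 (map FF............)
[3] unlink(a) — c=0 (map F.............)
[4] unlink(c) —  (map ..............)
[5] create(c) — c=0 (map F.............)
[6] unlink(c) —  (map ..............)
[7] create(b) — b=0 (map F.............)
[8] append(b, 3) — b=0,1,2,3 (map FFFF..........)
[9] unlink(b) —  (map ..............)

bitmap = ..............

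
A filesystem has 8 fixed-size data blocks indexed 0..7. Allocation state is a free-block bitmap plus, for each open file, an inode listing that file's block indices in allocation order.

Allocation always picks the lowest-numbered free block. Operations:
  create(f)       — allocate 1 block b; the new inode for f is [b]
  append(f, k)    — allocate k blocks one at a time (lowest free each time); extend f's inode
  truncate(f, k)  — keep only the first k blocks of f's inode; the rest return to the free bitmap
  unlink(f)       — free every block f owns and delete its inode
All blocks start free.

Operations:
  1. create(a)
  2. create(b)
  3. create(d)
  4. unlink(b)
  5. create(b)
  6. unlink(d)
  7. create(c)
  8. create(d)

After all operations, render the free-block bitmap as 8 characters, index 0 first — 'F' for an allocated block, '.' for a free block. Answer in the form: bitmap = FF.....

  1. create(a)  ⇒  F.......  {a→[0]}
  2. create(b)  ⇒  FF......  {a→[0]; b→[1]}
  3. create(d)  ⇒  FFF.....  {a→[0]; b→[1]; d→[2]}
  4. unlink(b)  ⇒  F.F.....  {a→[0]; d→[2]}
  5. create(b)  ⇒  FFF.....  {a→[0]; b→[1]; d→[2]}
  6. unlink(d)  ⇒  FF......  {a→[0]; b→[1]}
  7. create(c)  ⇒  FFF.....  {a→[0]; b→[1]; c→[2]}
  8. create(d)  ⇒  FFFF....  {a→[0]; b→[1]; c→[2]; d→[3]}

bitmap = FFFF....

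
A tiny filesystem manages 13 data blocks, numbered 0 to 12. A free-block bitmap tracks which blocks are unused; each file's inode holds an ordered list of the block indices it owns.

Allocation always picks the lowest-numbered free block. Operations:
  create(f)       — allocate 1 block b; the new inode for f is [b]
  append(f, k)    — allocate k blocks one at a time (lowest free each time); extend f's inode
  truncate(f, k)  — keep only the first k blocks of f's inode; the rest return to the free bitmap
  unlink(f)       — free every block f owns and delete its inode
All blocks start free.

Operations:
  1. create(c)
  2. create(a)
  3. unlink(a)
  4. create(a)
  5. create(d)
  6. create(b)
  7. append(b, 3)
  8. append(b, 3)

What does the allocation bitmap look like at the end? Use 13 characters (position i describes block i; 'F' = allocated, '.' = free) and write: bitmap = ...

bitmap = FFFFFFFFFF...

[1] create(c) — c=0 (map F............)
[2] create(a) — a=1 c=0 (map FF...........)
[3] unlink(a) — c=0 (map F............)
[4] create(a) — a=1 c=0 (map FF...........)
[5] create(d) — a=1 c=0 d=2 (map FFF..........)
[6] create(b) — a=1 b=3 c=0 d=2 (map FFFF.........)
[7] append(b, 3) — a=1 b=3,4,5,6 c=0 d=2 (map FFFFFFF......)
[8] append(b, 3) — a=1 b=3,4,5,6,7,8,9 c=0 d=2 (map FFFFFFFFFF...)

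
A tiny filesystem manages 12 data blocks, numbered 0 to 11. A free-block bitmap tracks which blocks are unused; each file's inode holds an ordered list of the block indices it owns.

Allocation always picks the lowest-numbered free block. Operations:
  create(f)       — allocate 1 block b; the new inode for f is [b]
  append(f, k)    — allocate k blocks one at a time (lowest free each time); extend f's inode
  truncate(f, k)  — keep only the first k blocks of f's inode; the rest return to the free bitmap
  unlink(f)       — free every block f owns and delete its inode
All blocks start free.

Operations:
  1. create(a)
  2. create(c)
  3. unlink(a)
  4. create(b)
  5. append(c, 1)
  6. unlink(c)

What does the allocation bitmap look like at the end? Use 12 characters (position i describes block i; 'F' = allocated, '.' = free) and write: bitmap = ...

bitmap = F...........

[1] create(a) — a=0 (map F...........)
[2] create(c) — a=0 c=1 (map FF..........)
[3] unlink(a) — c=1 (map .F..........)
[4] create(b) — b=0 c=1 (map FF..........)
[5] append(c, 1) — b=0 c=1,2 (map FFF.........)
[6] unlink(c) — b=0 (map F...........)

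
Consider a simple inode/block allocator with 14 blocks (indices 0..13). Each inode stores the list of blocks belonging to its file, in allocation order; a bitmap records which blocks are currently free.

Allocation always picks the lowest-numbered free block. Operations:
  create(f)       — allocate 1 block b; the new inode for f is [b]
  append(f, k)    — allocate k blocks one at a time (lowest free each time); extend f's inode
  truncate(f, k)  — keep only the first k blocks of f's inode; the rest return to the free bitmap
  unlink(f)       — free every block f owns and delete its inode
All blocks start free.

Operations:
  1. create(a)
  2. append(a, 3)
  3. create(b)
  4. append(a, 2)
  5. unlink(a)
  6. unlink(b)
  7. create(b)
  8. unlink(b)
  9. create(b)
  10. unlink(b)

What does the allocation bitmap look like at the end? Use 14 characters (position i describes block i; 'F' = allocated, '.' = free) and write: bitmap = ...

bitmap = ..............

[1] create(a) — a=0 (map F.............)
[2] append(a, 3) — a=0,1,2,3 (map FFFF..........)
[3] create(b) — a=0,1,2,3 b=4 (map FFFFF.........)
[4] append(a, 2) — a=0,1,2,3,5,6 b=4 (map FFFFFFF.......)
[5] unlink(a) — b=4 (map ....F.........)
[6] unlink(b) —  (map ..............)
[7] create(b) — b=0 (map F.............)
[8] unlink(b) —  (map ..............)
[9] create(b) — b=0 (map F.............)
[10] unlink(b) —  (map ..............)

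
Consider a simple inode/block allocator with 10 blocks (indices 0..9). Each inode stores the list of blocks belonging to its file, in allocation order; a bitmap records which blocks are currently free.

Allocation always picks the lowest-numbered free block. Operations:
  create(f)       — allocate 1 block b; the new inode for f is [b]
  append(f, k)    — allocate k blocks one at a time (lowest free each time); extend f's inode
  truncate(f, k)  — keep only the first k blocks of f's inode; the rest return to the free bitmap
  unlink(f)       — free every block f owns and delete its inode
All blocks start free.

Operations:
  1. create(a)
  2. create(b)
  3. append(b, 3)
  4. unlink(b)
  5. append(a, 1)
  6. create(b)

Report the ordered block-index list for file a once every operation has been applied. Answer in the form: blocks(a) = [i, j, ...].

blocks(a) = [0, 1]

[1] create(a) — a=0 (map F.........)
[2] create(b) — a=0 b=1 (map FF........)
[3] append(b, 3) — a=0 b=1,2,3,4 (map FFFFF.....)
[4] unlink(b) — a=0 (map F.........)
[5] append(a, 1) — a=0,1 (map FF........)
[6] create(b) — a=0,1 b=2 (map FFF.......)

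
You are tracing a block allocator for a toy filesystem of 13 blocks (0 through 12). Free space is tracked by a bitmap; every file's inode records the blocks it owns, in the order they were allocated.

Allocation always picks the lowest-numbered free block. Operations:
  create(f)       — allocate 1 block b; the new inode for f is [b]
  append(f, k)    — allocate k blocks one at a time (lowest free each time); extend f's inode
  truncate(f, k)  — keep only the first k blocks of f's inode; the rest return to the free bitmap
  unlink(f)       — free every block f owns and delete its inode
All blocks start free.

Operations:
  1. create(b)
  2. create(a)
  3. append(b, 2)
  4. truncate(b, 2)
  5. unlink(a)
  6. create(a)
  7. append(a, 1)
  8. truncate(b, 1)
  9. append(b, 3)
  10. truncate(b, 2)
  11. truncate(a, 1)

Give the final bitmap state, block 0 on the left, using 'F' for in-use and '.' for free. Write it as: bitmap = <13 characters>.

  1. create(b)  ⇒  F............  {b→[0]}
  2. create(a)  ⇒  FF...........  {a→[1]; b→[0]}
  3. append(b, 2)  ⇒  FFFF.........  {a→[1]; b→[0, 2, 3]}
  4. truncate(b, 2)  ⇒  FFF..........  {a→[1]; b→[0, 2]}
  5. unlink(a)  ⇒  F.F..........  {b→[0, 2]}
  6. create(a)  ⇒  FFF..........  {a→[1]; b→[0, 2]}
  7. append(a, 1)  ⇒  FFFF.........  {a→[1, 3]; b→[0, 2]}
  8. truncate(b, 1)  ⇒  FF.F.........  {a→[1, 3]; b→[0]}
  9. append(b, 3)  ⇒  FFFFFF.......  {a→[1, 3]; b→[0, 2, 4, 5]}
  10. truncate(b, 2)  ⇒  FFFF.........  {a→[1, 3]; b→[0, 2]}
  11. truncate(a, 1)  ⇒  FFF..........  {a→[1]; b→[0, 2]}

bitmap = FFF..........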